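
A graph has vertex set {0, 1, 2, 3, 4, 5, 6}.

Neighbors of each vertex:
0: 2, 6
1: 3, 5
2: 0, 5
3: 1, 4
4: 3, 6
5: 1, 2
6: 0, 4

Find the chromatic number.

3

The cycle 4-3-1-5-2-0-6-4 has odd length 7, so it cannot be 2-colored; at least 3 colors are needed.
3 colors suffice: 0=red, 1=blue, 2=blue, 3=red, 4=green, 5=red, 6=blue. Every edge joins two different colors.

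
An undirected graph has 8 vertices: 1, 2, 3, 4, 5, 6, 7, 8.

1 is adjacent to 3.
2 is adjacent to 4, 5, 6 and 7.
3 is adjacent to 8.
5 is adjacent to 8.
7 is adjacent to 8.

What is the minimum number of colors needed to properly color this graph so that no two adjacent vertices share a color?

2

2 and 4 are adjacent, so at least 2 colors are needed.
2 colors suffice: color a → {1, 2, 8}; color b → {3, 4, 5, 6, 7}. Each edge has distinct colors on its endpoints.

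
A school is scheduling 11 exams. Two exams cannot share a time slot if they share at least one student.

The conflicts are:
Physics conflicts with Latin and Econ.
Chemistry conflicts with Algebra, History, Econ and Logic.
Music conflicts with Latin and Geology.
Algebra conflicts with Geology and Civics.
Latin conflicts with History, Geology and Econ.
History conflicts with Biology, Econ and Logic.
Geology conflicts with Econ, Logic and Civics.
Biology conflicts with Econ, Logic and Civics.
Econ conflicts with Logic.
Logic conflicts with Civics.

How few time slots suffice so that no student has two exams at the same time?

4

Chemistry, History, Econ, Logic are mutually in conflict, so at least 4 time slots are needed.
4 time slots suffice: Physics=3, Chemistry=4, Music=1, Algebra=2, Latin=2, History=3, Geology=3, Biology=4, Econ=1, Logic=2, Civics=1. Every pair that conflicts lands in different time slots.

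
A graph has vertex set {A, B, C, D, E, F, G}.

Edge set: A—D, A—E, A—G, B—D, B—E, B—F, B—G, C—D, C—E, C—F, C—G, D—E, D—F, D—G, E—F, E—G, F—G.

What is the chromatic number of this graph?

B, D, E, F, G are mutually adjacent (a clique of size 5), so at least 5 colors are needed.
5 colors suffice: color red → {G}; color blue → {D}; color green → {E}; color yellow → {A, F}; color purple → {B, C}. Each edge has distinct colors on its endpoints.

5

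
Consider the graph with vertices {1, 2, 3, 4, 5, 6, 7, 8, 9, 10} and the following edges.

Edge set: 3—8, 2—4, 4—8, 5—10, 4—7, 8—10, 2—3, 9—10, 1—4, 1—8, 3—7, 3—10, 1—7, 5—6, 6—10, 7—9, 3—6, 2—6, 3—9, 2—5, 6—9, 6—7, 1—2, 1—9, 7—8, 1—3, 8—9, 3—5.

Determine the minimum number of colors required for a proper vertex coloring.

5

1, 3, 7, 8, 9 are mutually adjacent (a clique of size 5), so at least 5 colors are needed.
5 colors suffice: color a → {3, 4}; color b → {2, 9}; color c → {1, 6}; color d → {5, 8}; color e → {7, 10}. Each edge has distinct colors on its endpoints.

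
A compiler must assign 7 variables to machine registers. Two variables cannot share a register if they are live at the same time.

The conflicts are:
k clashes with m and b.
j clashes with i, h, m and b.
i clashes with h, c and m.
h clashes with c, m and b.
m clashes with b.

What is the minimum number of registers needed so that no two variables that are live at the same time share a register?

j, h, m, b are mutually in conflict, so at least 4 registers are needed.
4 registers suffice: k=2, j=3, i=4, h=2, c=1, m=1, b=4. Every pair that conflicts lands in different registers.

4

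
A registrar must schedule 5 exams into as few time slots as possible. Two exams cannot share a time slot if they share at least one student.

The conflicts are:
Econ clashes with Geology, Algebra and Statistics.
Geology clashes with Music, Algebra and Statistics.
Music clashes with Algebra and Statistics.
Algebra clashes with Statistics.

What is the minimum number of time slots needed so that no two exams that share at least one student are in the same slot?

Geology, Music, Algebra, Statistics pairwise conflict, so at least 4 time slots are needed.
4 time slots suffice: Econ=4, Geology=2, Music=4, Algebra=3, Statistics=1. Each listed conflict is separated.

4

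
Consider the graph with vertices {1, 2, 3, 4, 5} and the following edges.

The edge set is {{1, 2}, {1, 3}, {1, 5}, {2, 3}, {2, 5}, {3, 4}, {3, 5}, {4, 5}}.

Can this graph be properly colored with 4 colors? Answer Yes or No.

The chromatic number is 4. 1, 2, 3, 5 are pairwise adjacent (a clique of size 4), so at least 4 colors are needed.
4 colors suffice: color a → {5}; color b → {3}; color c → {1, 4}; color d → {2}.
That is already a proper 4-coloring.

Yes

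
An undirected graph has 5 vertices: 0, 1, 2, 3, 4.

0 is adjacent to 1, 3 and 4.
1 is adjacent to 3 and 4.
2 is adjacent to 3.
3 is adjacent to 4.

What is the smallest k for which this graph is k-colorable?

4

0, 1, 3, 4 form a clique, so at least 4 colors are needed.
One proper 4-coloring: 0=blue, 1=green, 2=blue, 3=red, 4=yellow. Each edge has distinct colors on its endpoints.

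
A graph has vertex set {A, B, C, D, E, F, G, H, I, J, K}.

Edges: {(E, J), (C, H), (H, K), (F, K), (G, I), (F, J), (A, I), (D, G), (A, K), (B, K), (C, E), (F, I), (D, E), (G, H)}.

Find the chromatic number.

The cycle G-H-C-E-D-G has odd length 5, so it cannot be 2-colored; at least 3 colors are needed.
3 colors suffice: A=3, B=2, C=3, D=2, E=1, F=3, G=1, H=2, I=2, J=2, K=1. Each edge has distinct colors on its endpoints.

3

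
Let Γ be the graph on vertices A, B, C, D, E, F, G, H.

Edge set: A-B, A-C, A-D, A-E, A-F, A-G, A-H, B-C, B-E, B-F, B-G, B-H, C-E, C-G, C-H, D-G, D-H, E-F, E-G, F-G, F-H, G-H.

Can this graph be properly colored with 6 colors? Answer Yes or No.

Yes

The chromatic number is 5. A, B, E, F, G form a clique, so at least 5 colors are needed.
One proper 5-coloring: A=2, B=4, C=5, D=4, E=3, F=5, G=1, H=3.
Since 6 ≥ 5, a proper 6-coloring certainly exists.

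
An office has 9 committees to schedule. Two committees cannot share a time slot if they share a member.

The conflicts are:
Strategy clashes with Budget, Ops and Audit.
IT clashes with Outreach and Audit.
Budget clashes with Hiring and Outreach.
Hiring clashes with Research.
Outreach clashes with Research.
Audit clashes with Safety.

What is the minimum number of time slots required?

3

The cycle Budget-Outreach-IT-Audit-Strategy-Budget has odd length 5, so it cannot be 2-colored; at least 3 time slots are needed.
A valid assignment using 3 time slots: Strategy=2, IT=3, Budget=1, Hiring=2, Outreach=2, Ops=1, Audit=1, Safety=2, Research=1. Every pair that conflicts lands in different time slots.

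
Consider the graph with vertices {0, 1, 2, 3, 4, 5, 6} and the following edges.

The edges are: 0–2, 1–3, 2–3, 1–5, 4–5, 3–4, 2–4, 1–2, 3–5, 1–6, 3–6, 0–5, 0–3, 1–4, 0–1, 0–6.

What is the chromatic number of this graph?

1, 3, 4, 5 are mutually adjacent (a clique of size 4), so at least 4 colors are needed.
One proper 4-coloring: 0=green, 1=blue, 2=yellow, 3=red, 4=green, 5=yellow, 6=yellow. Every edge joins two different colors.

4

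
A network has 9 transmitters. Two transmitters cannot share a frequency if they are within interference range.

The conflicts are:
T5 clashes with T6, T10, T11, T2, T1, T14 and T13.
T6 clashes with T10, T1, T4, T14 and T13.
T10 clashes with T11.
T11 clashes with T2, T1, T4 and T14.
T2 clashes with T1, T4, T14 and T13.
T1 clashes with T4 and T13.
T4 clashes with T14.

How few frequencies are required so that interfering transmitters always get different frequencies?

T11, T2, T1, T4 all conflict with each other, so at least 4 frequencies are needed.
4 frequencies suffice: frequency 1 → {T5, T4}; frequency 2 → {T6, T2}; frequency 3 → {T11, T13}; frequency 4 → {T10, T1, T14}. No two conflicting transmitters share a frequency.

4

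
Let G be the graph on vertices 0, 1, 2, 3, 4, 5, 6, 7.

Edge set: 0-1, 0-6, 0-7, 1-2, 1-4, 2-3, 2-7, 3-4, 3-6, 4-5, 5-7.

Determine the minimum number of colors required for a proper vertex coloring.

3

The cycle 3-2-7-5-4-3 has odd length 5, so it cannot be 2-colored; at least 3 colors are needed.
3 colors suffice: color red → {1, 3, 7}; color blue → {0, 2, 4}; color green → {5, 6}. Every edge joins two different colors.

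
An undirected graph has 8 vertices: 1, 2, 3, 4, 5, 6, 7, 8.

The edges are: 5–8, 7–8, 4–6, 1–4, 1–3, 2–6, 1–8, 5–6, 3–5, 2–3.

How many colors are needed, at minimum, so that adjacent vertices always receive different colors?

3

The cycle 8-5-6-4-1-8 has odd length 5, so it cannot be 2-colored; at least 3 colors are needed.
One proper 3-coloring: 1=blue, 2=blue, 3=red, 4=green, 5=blue, 6=red, 7=blue, 8=red. Every edge joins two different colors.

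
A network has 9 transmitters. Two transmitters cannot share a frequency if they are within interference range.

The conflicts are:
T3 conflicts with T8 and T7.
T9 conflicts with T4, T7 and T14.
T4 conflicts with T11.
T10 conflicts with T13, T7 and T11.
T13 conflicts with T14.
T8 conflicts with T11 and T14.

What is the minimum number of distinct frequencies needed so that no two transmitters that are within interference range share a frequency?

3

The cycle T3-T8-T11-T10-T7-T3 has odd length 5, so it cannot be 2-colored; at least 3 frequencies are needed.
3 frequencies suffice: frequency 1 → {T7, T11, T14}; frequency 2 → {T9, T10, T8}; frequency 3 → {T3, T4, T13}. No two conflicting transmitters share a frequency.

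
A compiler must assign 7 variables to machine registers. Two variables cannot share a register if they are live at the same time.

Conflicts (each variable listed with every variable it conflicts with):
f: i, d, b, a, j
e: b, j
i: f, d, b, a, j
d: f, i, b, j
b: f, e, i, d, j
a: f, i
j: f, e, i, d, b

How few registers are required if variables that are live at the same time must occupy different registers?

5

f, i, d, b, j are mutually in conflict, so at least 5 registers are needed.
5 registers suffice: register 1 → {b, a}; register 2 → {e, i}; register 3 → {j}; register 4 → {f}; register 5 → {d}. Every pair that conflicts lands in different registers.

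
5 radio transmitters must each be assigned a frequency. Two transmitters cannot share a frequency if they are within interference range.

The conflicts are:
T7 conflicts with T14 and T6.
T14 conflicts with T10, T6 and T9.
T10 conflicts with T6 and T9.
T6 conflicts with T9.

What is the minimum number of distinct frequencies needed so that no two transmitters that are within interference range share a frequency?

4

T14, T10, T6, T9 pairwise conflict, so at least 4 frequencies are needed.
4 frequencies suffice: T7=3, T14=1, T10=3, T6=2, T9=4. Each listed conflict is separated.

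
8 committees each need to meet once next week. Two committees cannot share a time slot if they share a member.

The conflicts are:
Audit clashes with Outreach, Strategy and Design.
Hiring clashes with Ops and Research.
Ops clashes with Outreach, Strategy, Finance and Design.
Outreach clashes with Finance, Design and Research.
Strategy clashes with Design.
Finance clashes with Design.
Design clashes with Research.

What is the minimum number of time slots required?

4

Ops, Outreach, Finance, Design all conflict with each other, so at least 4 time slots are needed.
Using 4 time slots: Audit=2, Hiring=1, Ops=2, Outreach=3, Strategy=3, Finance=4, Design=1, Research=2. Each listed conflict is separated.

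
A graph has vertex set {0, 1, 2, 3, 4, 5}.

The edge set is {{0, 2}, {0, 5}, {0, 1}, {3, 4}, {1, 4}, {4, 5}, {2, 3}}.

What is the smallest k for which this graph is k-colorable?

The cycle 2-0-5-4-3-2 has odd length 5, so it cannot be 2-colored; at least 3 colors are needed.
A valid assignment using 3 colors: 0=red, 1=blue, 2=blue, 3=green, 4=red, 5=blue. Each edge has distinct colors on its endpoints.

3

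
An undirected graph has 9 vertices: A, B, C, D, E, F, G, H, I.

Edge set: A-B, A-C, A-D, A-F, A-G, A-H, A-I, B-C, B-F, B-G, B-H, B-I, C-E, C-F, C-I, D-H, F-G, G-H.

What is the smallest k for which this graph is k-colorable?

A, B, G, H form a clique, so at least 4 colors are needed.
A valid assignment using 4 colors: A=1, B=2, C=3, D=2, E=1, F=4, G=3, H=4, I=4. Each edge has distinct colors on its endpoints.

4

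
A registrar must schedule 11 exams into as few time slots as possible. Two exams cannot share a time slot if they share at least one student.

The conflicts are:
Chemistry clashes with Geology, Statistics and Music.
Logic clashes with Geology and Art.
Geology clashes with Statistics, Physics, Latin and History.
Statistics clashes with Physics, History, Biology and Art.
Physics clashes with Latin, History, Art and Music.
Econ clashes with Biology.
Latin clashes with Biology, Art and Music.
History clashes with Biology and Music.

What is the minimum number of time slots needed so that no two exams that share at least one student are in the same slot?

4

Geology, Statistics, Physics, History pairwise conflict, so at least 4 time slots are needed.
Using 4 time slots: Chemistry=1, Logic=1, Geology=3, Statistics=2, Physics=1, Econ=2, Latin=2, History=4, Biology=1, Art=3, Music=3. Each listed conflict is separated.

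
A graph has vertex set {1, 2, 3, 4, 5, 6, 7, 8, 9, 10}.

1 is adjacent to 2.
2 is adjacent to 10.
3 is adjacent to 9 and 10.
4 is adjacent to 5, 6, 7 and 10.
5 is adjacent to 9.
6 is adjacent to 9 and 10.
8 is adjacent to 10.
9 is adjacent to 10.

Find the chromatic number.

3

4, 6, 10 are mutually adjacent, so at least 3 colors are needed.
3 colors suffice: color a → {1, 5, 7, 10}; color b → {2, 4, 8, 9}; color c → {3, 6}. Every edge joins two different colors.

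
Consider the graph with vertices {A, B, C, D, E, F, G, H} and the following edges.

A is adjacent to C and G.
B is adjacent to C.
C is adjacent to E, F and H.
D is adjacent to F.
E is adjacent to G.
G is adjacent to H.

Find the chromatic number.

C and E are adjacent, so at least 2 colors are needed.
A valid assignment using 2 colors: A=2, B=2, C=1, D=1, E=2, F=2, G=1, H=2. No two adjacent vertices share a color.

2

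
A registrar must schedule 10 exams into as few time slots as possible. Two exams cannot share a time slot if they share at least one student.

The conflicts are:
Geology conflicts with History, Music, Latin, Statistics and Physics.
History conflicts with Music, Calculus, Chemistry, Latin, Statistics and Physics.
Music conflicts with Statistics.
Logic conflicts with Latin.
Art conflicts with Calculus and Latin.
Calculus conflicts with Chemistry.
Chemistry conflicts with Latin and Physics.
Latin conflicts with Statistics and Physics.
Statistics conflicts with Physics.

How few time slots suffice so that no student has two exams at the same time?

5

Geology, History, Latin, Statistics, Physics all conflict with each other, so at least 5 time slots are needed.
5 time slots suffice: time slot 1 → {History, Logic, Art}; time slot 2 → {Music, Calculus, Latin}; time slot 3 → {Geology, Chemistry}; time slot 4 → {Statistics}; time slot 5 → {Physics}. Every pair that conflicts lands in different time slots.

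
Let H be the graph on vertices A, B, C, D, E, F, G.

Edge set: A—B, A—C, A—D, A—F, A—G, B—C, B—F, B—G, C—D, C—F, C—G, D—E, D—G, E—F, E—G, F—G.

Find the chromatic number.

5

A, B, C, F, G are mutually adjacent (a clique of size 5), so at least 5 colors are needed.
One proper 5-coloring: A=3, B=5, C=4, D=2, E=3, F=2, G=1. No two adjacent vertices share a color.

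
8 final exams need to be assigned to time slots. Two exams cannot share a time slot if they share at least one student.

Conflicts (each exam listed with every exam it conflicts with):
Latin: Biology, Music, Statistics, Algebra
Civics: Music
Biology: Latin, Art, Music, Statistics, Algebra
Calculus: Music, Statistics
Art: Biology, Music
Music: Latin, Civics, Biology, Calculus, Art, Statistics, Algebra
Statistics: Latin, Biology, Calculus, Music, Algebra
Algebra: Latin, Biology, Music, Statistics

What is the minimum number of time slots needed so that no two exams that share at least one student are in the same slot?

5

Latin, Biology, Music, Statistics, Algebra pairwise conflict, so at least 5 time slots are needed.
5 time slots suffice: time slot 1 → {Music}; time slot 2 → {Civics, Biology, Calculus}; time slot 3 → {Art, Statistics}; time slot 4 → {Latin}; time slot 5 → {Algebra}. Every pair that conflicts lands in different time slots.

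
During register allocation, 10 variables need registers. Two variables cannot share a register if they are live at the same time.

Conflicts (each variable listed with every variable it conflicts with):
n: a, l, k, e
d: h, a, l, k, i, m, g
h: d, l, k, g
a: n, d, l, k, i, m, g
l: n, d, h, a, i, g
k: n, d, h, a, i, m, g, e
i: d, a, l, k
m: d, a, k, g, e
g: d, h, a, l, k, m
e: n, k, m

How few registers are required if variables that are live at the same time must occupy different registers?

5

d, a, k, m, g are mutually in conflict, so at least 5 registers are needed.
5 registers suffice: n=2, d=2, h=3, a=3, l=1, k=1, i=4, m=5, g=4, e=3. No two conflicting variables share a register.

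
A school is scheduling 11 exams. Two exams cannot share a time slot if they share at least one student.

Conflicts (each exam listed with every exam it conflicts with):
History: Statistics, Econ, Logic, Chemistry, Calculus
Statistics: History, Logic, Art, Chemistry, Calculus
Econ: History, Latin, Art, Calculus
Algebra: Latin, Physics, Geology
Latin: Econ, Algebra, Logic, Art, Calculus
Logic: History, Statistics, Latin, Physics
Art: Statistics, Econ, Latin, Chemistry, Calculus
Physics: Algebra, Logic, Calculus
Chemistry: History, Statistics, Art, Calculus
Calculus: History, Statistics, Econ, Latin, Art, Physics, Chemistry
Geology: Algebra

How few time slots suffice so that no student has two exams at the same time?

4

Econ, Latin, Art, Calculus pairwise conflict, so at least 4 time slots are needed.
4 time slots suffice: History=3, Statistics=2, Econ=4, Algebra=1, Latin=2, Logic=1, Art=3, Physics=2, Chemistry=4, Calculus=1, Geology=2. Each listed conflict is separated.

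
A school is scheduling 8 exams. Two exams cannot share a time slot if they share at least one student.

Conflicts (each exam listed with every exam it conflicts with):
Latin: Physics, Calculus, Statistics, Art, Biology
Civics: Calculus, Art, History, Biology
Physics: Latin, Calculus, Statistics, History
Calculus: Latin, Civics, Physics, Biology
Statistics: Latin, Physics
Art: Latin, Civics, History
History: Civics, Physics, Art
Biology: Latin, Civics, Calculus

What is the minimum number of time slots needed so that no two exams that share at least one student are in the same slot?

3

Civics, Art, History pairwise conflict, so at least 3 time slots are needed.
Using 3 time slots: Latin=1, Civics=1, Physics=3, Calculus=2, Statistics=2, Art=3, History=2, Biology=3. Each listed conflict is separated.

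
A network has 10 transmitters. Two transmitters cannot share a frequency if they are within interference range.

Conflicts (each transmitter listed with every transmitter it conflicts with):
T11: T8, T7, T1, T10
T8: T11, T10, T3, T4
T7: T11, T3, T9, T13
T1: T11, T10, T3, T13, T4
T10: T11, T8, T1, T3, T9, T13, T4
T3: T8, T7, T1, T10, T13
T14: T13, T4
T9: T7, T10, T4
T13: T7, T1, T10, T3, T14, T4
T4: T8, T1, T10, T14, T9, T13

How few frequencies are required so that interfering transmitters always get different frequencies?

T1, T10, T13, T4 all conflict with each other, so at least 4 frequencies are needed.
A valid assignment using 4 frequencies: T11=2, T8=4, T7=1, T1=4, T10=1, T3=3, T14=1, T9=2, T13=2, T4=3. Every pair that conflicts lands in different frequencies.

4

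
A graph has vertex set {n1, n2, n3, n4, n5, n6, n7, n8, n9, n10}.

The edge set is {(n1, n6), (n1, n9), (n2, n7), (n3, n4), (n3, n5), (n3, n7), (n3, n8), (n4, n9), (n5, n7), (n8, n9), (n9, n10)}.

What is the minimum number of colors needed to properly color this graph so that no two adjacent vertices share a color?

n3, n5, n7 form a triangle, so at least 3 colors are needed.
3 colors suffice: color 1 → {n2, n3, n6, n9}; color 2 → {n1, n4, n7, n8, n10}; color 3 → {n5}. Each edge has distinct colors on its endpoints.

3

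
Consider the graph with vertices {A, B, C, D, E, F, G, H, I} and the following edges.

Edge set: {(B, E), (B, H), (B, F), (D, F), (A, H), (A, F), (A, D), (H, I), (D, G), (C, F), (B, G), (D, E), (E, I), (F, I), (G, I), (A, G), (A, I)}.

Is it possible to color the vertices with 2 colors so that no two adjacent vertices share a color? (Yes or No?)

A, D, G form a triangle, so at least 3 colors are needed.
So 2 colors are not enough.

No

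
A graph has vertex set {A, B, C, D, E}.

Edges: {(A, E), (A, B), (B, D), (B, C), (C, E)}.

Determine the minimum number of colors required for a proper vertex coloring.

2

B and D are adjacent, so at least 2 colors are needed.
One proper 2-coloring: A=blue, B=red, C=blue, D=blue, E=red. No two adjacent vertices share a color.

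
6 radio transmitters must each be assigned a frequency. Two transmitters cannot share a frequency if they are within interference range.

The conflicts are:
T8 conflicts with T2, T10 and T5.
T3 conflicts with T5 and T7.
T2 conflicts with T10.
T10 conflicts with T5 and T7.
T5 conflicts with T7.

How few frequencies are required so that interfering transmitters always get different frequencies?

3

T8, T2, T10 are mutually in conflict, so at least 3 frequencies are needed.
Using 3 frequencies: T8=3, T3=1, T2=2, T10=1, T5=2, T7=3. No two conflicting transmitters share a frequency.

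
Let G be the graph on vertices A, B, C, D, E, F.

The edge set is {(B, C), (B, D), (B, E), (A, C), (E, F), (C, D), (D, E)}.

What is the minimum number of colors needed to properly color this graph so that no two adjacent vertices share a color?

B, D, E form a triangle, so at least 3 colors are needed.
One proper 3-coloring: A=red, B=red, C=green, D=blue, E=green, F=red. Every edge joins two different colors.

3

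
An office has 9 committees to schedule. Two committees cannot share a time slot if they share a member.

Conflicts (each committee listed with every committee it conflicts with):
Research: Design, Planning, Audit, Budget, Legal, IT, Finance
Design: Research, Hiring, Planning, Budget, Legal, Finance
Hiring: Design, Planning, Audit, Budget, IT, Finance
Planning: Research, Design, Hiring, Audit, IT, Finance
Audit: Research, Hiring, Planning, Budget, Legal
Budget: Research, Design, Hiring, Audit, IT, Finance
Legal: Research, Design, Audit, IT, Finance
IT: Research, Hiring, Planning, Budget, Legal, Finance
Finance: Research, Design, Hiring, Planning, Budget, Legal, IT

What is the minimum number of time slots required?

4

Design, Hiring, Planning, Finance pairwise conflict, so at least 4 time slots are needed.
Using 4 time slots: Research=2, Design=3, Hiring=2, Planning=4, Audit=1, Budget=4, Legal=4, IT=3, Finance=1. Each listed conflict is separated.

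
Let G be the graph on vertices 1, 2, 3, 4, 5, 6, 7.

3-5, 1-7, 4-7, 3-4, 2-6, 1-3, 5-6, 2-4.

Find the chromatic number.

3

The cycle 4-3-5-6-2-4 has odd length 5, so it cannot be 2-colored; at least 3 colors are needed.
3 colors suffice: color red → {2, 3, 7}; color blue → {1, 4, 5}; color green → {6}. Every edge joins two different colors.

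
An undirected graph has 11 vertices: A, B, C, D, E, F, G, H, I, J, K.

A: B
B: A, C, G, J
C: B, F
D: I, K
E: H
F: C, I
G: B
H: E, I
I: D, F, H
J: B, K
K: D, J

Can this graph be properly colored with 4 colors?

The chromatic number is 3. The cycle C-F-I-D-K-J-B-C has odd length 7, so it cannot be 2-colored; at least 3 colors are needed.
3 colors suffice: A=blue, B=red, C=blue, D=blue, E=red, F=green, G=blue, H=blue, I=red, J=blue, K=red.
Since 4 ≥ 3, a proper 4-coloring certainly exists.

Yes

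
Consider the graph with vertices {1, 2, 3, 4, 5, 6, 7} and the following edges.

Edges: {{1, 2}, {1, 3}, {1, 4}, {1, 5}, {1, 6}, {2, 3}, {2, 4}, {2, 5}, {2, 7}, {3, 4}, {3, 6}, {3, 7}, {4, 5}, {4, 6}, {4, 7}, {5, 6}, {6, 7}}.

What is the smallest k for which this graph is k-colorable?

3, 4, 6, 7 are pairwise adjacent (a clique of size 4), so at least 4 colors are needed.
4 colors suffice: color a → {4}; color b → {2, 6}; color c → {1, 7}; color d → {3, 5}. Every edge joins two different colors.

4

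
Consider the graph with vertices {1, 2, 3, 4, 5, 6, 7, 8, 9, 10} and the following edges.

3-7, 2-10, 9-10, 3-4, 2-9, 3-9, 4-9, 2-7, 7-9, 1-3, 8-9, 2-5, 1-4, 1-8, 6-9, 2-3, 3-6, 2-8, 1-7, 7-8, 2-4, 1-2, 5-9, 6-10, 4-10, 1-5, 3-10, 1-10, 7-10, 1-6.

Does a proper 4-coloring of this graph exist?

2, 3, 4, 9, 10 form a clique, so at least 5 colors are needed.
So 4 colors are not enough.

No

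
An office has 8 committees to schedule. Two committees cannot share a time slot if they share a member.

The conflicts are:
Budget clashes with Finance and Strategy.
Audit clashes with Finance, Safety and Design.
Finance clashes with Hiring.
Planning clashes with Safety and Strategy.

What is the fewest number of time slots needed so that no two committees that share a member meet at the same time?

Budget and Strategy conflict, so at least 2 time slots are needed.
2 time slots suffice: Budget=2, Audit=2, Finance=1, Planning=2, Safety=1, Strategy=1, Design=1, Hiring=2. Every pair that conflicts lands in different time slots.

2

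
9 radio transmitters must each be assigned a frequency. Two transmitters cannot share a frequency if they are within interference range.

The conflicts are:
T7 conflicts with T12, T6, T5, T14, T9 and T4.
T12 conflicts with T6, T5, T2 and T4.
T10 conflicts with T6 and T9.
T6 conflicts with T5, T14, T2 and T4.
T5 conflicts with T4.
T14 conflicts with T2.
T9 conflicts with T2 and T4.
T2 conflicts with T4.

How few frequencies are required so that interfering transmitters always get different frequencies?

5

T7, T12, T6, T5, T4 are mutually in conflict, so at least 5 frequencies are needed.
5 frequencies suffice: frequency 1 → {T6, T9}; frequency 2 → {T7, T10, T2}; frequency 3 → {T14, T4}; frequency 4 → {T12}; frequency 5 → {T5}. Every pair that conflicts lands in different frequencies.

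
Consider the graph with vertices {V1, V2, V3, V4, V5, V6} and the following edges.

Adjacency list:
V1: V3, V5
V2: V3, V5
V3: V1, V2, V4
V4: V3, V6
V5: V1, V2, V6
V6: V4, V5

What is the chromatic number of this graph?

The cycle V1-V5-V6-V4-V3-V1 has odd length 5, so it cannot be 2-colored; at least 3 colors are needed.
3 colors suffice: V1=2, V2=2, V3=1, V4=3, V5=1, V6=2. Each edge has distinct colors on its endpoints.

3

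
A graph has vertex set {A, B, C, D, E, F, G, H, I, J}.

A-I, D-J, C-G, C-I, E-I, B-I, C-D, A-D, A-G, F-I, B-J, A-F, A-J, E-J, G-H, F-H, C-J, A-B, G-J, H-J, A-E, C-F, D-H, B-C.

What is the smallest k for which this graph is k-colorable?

3

A, G, J are pairwise adjacent, so at least 3 colors are needed.
A valid assignment using 3 colors: A=2, B=3, C=2, D=3, E=3, F=3, G=3, H=2, I=1, J=1. Each edge has distinct colors on its endpoints.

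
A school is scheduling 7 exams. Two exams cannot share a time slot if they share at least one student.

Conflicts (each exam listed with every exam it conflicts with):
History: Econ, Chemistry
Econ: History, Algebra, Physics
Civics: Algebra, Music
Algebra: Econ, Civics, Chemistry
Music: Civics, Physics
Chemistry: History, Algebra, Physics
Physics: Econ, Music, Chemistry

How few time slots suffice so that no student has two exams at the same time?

3

The cycle Chemistry-Physics-Music-Civics-Algebra-Chemistry has odd length 5, so it cannot be 2-colored; at least 3 time slots are needed.
3 time slots suffice: History=1, Econ=2, Civics=3, Algebra=1, Music=2, Chemistry=2, Physics=1. No two conflicting exams share a time slot.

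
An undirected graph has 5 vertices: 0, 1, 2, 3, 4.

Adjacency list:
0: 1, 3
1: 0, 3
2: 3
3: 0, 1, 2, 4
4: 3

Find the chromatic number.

3

0, 1, 3 form a triangle, so at least 3 colors are needed.
One proper 3-coloring: 0=green, 1=blue, 2=blue, 3=red, 4=blue. Every edge joins two different colors.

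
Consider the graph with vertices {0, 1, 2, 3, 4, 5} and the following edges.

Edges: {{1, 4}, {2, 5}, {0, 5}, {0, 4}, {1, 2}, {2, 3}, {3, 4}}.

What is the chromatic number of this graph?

The cycle 0-4-3-2-5-0 has odd length 5, so it cannot be 2-colored; at least 3 colors are needed.
3 colors suffice: color a → {2, 4}; color b → {0, 1, 3}; color c → {5}. Each edge has distinct colors on its endpoints.

3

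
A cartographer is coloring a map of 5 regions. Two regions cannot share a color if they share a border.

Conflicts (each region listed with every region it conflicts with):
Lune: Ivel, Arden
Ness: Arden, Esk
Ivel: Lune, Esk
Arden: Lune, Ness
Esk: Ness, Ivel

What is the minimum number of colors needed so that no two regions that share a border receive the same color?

3

The cycle Lune-Arden-Ness-Esk-Ivel-Lune has odd length 5, so it cannot be 2-colored; at least 3 colors are needed.
3 colors suffice: Lune=1, Ness=1, Ivel=2, Arden=2, Esk=3. Each listed conflict is separated.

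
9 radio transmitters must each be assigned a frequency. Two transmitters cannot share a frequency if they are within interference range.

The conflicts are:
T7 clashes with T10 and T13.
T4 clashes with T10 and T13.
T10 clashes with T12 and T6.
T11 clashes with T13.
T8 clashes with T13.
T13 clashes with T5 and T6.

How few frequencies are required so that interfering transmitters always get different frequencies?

2

T4 and T10 conflict, so at least 2 frequencies are needed.
2 frequencies suffice: frequency 1 → {T10, T13}; frequency 2 → {T7, T4, T11, T8, T12, T5, T6}. Every pair that conflicts lands in different frequencies.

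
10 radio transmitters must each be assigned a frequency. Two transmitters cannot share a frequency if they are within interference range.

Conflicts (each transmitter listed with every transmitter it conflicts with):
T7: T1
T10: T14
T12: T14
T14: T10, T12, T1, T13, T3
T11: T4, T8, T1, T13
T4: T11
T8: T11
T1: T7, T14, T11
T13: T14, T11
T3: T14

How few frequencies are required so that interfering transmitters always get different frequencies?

T11 and T4 conflict, so at least 2 frequencies are needed.
2 frequencies suffice: frequency 1 → {T7, T14, T11}; frequency 2 → {T10, T12, T4, T8, T1, T13, T3}. No two conflicting transmitters share a frequency.

2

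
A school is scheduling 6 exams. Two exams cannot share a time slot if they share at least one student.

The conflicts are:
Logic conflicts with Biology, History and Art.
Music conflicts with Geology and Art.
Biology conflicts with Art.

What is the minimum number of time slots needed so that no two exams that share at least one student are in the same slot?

3

Logic, Biology, Art all conflict with each other, so at least 3 time slots are needed.
3 time slots suffice: time slot 1 → {Logic, Music}; time slot 2 → {History, Geology, Art}; time slot 3 → {Biology}. Every pair that conflicts lands in different time slots.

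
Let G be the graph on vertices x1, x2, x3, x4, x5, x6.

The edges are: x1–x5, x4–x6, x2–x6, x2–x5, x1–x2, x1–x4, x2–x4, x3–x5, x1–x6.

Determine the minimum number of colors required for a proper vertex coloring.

4

x1, x2, x4, x6 form a clique, so at least 4 colors are needed.
4 colors suffice: x1=B, x2=R, x3=R, x4=G, x5=G, x6=Y. No two adjacent vertices share a color.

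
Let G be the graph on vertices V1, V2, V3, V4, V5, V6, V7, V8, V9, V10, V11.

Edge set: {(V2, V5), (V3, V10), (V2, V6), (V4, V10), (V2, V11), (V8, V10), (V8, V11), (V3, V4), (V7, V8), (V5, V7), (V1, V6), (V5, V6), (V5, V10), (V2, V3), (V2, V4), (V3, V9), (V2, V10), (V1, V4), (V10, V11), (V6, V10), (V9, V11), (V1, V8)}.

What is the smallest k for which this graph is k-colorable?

V2, V5, V6, V10 are mutually adjacent (a clique of size 4), so at least 4 colors are needed.
One proper 4-coloring: V1=R, V2=B, V3=G, V4=Y, V5=Y, V6=G, V7=R, V8=B, V9=R, V10=R, V11=G. Each edge has distinct colors on its endpoints.

4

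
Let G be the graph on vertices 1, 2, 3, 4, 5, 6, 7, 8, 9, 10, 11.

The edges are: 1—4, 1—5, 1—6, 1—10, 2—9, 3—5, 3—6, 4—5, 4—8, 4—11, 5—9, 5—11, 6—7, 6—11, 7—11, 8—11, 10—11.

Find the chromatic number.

4, 8, 11 form a triangle, so at least 3 colors are needed.
3 colors suffice: color red → {1, 3, 9, 11}; color blue → {2, 5, 6, 8, 10}; color green → {4, 7}. Each edge has distinct colors on its endpoints.

3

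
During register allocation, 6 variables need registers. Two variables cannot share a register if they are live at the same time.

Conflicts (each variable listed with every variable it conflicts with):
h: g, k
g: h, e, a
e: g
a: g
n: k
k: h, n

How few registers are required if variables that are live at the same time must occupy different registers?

2

g and e conflict, so at least 2 registers are needed.
A valid assignment using 2 registers: h=2, g=1, e=2, a=2, n=2, k=1. No two conflicting variables share a register.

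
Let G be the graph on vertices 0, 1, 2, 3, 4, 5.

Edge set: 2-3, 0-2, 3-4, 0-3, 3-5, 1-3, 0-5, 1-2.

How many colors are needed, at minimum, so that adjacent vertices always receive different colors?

3

0, 3, 5 are mutually adjacent, so at least 3 colors are needed.
3 colors suffice: color a → {3}; color b → {2, 4, 5}; color c → {0, 1}. Every edge joins two different colors.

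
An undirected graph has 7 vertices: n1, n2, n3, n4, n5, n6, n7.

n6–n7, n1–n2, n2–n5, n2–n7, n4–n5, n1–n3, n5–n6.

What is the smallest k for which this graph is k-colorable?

n1 and n3 are adjacent, so at least 2 colors are needed.
2 colors suffice: color red → {n2, n3, n4, n6}; color blue → {n1, n5, n7}. Each edge has distinct colors on its endpoints.

2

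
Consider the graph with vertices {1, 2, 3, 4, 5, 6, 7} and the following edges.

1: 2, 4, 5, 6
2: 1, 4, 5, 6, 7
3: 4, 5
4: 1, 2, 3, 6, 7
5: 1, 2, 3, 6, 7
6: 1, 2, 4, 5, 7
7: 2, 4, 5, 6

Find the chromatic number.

2, 5, 6, 7 form a clique, so at least 4 colors are needed.
4 colors suffice: 1=d, 2=c, 3=b, 4=a, 5=a, 6=b, 7=d. No two adjacent vertices share a color.

4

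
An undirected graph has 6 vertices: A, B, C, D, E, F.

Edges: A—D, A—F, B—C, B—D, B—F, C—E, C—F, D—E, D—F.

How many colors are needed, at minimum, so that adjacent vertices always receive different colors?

3

B, D, F form a triangle, so at least 3 colors are needed.
3 colors suffice: color red → {C, D}; color blue → {E, F}; color green → {A, B}. Each edge has distinct colors on its endpoints.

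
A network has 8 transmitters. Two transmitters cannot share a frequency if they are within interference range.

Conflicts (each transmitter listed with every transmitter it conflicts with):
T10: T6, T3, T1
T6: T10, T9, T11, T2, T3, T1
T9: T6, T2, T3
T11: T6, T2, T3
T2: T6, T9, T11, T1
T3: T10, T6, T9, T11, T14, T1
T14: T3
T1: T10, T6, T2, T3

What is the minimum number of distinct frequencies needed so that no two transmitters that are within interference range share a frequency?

T10, T6, T3, T1 all conflict with each other, so at least 4 frequencies are needed.
4 frequencies suffice: T10=4, T6=2, T9=3, T11=3, T2=1, T3=1, T14=2, T1=3. No two conflicting transmitters share a frequency.

4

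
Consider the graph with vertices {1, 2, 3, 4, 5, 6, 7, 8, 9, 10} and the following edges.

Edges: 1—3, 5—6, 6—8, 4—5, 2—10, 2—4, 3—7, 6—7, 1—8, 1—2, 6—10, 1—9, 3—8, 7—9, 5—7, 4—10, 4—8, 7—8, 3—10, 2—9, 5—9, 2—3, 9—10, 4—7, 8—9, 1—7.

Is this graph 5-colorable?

The chromatic number is 4. 1, 3, 7, 8 are pairwise adjacent (a clique of size 4), so at least 4 colors are needed.
4 colors suffice: color a → {7, 10}; color b → {3, 4, 6, 9}; color c → {2, 5, 8}; color d → {1}.
Since 5 ≥ 4, a proper 5-coloring certainly exists.

Yes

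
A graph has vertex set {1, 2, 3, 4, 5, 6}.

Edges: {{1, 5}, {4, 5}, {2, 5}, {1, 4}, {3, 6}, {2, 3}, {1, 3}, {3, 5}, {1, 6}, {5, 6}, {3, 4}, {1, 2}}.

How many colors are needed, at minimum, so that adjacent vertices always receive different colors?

4

1, 3, 5, 6 form a clique, so at least 4 colors are needed.
One proper 4-coloring: 1=red, 2=yellow, 3=blue, 4=yellow, 5=green, 6=yellow. No two adjacent vertices share a color.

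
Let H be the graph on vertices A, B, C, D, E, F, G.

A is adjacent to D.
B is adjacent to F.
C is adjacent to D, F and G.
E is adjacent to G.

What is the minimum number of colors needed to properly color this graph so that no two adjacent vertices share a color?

2

C and G are adjacent, so at least 2 colors are needed.
A valid assignment using 2 colors: A=1, B=1, C=1, D=2, E=1, F=2, G=2. No two adjacent vertices share a color.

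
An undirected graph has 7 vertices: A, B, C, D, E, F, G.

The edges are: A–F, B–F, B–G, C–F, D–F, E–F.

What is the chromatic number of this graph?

E and F are adjacent, so at least 2 colors are needed.
One proper 2-coloring: A=2, B=2, C=2, D=2, E=2, F=1, G=1. Every edge joins two different colors.

2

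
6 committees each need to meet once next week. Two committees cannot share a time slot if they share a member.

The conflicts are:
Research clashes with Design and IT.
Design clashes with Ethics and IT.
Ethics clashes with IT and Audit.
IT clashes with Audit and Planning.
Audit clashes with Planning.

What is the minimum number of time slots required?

3

IT, Audit, Planning are mutually in conflict, so at least 3 time slots are needed.
3 time slots suffice: time slot 1 → {IT}; time slot 2 → {Research, Ethics, Planning}; time slot 3 → {Design, Audit}. Every pair that conflicts lands in different time slots.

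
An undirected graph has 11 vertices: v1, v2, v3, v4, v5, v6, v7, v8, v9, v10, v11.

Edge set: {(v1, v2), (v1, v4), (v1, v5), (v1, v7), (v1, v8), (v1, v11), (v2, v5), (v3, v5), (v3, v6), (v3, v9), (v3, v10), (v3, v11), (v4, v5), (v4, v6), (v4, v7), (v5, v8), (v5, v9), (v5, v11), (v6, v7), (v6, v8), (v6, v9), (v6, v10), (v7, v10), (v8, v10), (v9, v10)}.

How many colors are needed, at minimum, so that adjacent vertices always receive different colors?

4

v3, v6, v9, v10 are mutually adjacent (a clique of size 4), so at least 4 colors are needed.
4 colors suffice: v1=B, v2=G, v3=B, v4=G, v5=R, v6=R, v7=Y, v8=Y, v9=Y, v10=G, v11=G. Each edge has distinct colors on its endpoints.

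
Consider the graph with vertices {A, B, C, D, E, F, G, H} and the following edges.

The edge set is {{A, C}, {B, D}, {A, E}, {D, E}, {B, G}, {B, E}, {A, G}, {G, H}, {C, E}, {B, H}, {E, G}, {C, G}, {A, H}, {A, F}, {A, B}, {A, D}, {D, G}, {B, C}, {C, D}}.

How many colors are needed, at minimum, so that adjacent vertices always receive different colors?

6

A, B, C, D, E, G form a clique, so at least 6 colors are needed.
6 colors suffice: A=1, B=3, C=4, D=5, E=6, F=2, G=2, H=4. Each edge has distinct colors on its endpoints.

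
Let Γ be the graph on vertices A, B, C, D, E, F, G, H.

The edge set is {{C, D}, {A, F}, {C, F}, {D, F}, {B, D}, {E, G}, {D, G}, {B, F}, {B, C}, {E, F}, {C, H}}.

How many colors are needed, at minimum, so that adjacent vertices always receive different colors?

B, C, D, F are pairwise adjacent (a clique of size 4), so at least 4 colors are needed.
One proper 4-coloring: A=2, B=4, C=2, D=3, E=2, F=1, G=1, H=1. Each edge has distinct colors on its endpoints.

4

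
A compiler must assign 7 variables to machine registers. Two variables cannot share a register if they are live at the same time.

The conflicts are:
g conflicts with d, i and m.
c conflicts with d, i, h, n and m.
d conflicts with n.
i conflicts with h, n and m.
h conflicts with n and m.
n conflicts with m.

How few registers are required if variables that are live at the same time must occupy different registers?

c, i, h, n, m are mutually in conflict, so at least 5 registers are needed.
A valid assignment using 5 registers: g=1, c=1, d=2, i=3, h=5, n=4, m=2. No two conflicting variables share a register.

5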